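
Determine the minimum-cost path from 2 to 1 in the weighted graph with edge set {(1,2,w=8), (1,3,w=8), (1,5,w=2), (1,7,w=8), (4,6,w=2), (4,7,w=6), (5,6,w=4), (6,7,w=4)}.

Step 1: Build adjacency list with weights:
  1: 2(w=8), 3(w=8), 5(w=2), 7(w=8)
  2: 1(w=8)
  3: 1(w=8)
  4: 6(w=2), 7(w=6)
  5: 1(w=2), 6(w=4)
  6: 4(w=2), 5(w=4), 7(w=4)
  7: 1(w=8), 4(w=6), 6(w=4)

Step 2: Apply Dijkstra's algorithm from vertex 2:
  Visit vertex 2 (distance=0)
    Update dist[1] = 8
  Visit vertex 1 (distance=8)
    Update dist[3] = 16
    Update dist[5] = 10
    Update dist[7] = 16

Step 3: Shortest path: 2 -> 1
Total weight: 8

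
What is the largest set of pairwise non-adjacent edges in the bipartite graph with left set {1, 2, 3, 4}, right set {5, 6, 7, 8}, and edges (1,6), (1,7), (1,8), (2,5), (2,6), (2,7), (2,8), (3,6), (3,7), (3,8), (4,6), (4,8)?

Step 1: List the neighbors of each left vertex:
  1: 6, 7, 8
  2: 5, 6, 7, 8
  3: 6, 7, 8
  4: 6, 8

Step 2: Greedily match left vertices, then look for augmenting paths:
  Match 1 -- 6
  Match 2 -- 5
  Match 3 -- 7
  Match 4 -- 8
  No augmenting path remains.

Step 3: Verify this is maximum:
  Matching size 4 = min(|L|, |R|) = min(4, 4), which is an upper bound, so this matching is maximum.

Maximum matching: {(1,6), (2,5), (3,7), (4,8)}
Size: 4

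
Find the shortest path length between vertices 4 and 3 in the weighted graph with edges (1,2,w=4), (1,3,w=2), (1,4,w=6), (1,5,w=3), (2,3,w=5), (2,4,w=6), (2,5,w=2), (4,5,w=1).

Step 1: Build adjacency list with weights:
  1: 2(w=4), 3(w=2), 4(w=6), 5(w=3)
  2: 1(w=4), 3(w=5), 4(w=6), 5(w=2)
  3: 1(w=2), 2(w=5)
  4: 1(w=6), 2(w=6), 5(w=1)
  5: 1(w=3), 2(w=2), 4(w=1)

Step 2: Apply Dijkstra's algorithm from vertex 4:
  Visit vertex 4 (distance=0)
    Update dist[1] = 6
    Update dist[2] = 6
    Update dist[5] = 1
  Visit vertex 5 (distance=1)
    Update dist[1] = 4
    Update dist[2] = 3
  Visit vertex 2 (distance=3)
    Update dist[3] = 8
  Visit vertex 1 (distance=4)
    Update dist[3] = 6
  Visit vertex 3 (distance=6)

Step 3: Shortest path: 4 -> 5 -> 1 -> 3
Total weight: 1 + 3 + 2 = 6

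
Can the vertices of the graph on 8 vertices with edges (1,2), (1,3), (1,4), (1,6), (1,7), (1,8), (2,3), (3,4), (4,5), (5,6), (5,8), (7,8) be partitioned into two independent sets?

Step 1: Attempt 2-coloring using BFS:
  Start at vertex 1, assign color 0
  Color vertex 2 with color 1 (neighbor of 1)
  Color vertex 3 with color 1 (neighbor of 1)
  Color vertex 4 with color 1 (neighbor of 1)
  Color vertex 6 with color 1 (neighbor of 1)
  Color vertex 7 with color 1 (neighbor of 1)
  Color vertex 8 with color 1 (neighbor of 1)

Step 2: Conflict found! Vertices 2 and 3 are adjacent but have the same color.
This means the graph contains an odd cycle.

The graph is NOT bipartite.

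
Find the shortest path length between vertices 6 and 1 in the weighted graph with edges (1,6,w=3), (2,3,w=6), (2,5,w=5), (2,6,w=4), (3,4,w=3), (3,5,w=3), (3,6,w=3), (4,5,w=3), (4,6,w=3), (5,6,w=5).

Step 1: Build adjacency list with weights:
  1: 6(w=3)
  2: 3(w=6), 5(w=5), 6(w=4)
  3: 2(w=6), 4(w=3), 5(w=3), 6(w=3)
  4: 3(w=3), 5(w=3), 6(w=3)
  5: 2(w=5), 3(w=3), 4(w=3), 6(w=5)
  6: 1(w=3), 2(w=4), 3(w=3), 4(w=3), 5(w=5)

Step 2: Apply Dijkstra's algorithm from vertex 6:
  Visit vertex 6 (distance=0)
    Update dist[1] = 3
    Update dist[2] = 4
    Update dist[3] = 3
    Update dist[4] = 3
    Update dist[5] = 5
  Visit vertex 1 (distance=3)

Step 3: Shortest path: 6 -> 1
Total weight: 3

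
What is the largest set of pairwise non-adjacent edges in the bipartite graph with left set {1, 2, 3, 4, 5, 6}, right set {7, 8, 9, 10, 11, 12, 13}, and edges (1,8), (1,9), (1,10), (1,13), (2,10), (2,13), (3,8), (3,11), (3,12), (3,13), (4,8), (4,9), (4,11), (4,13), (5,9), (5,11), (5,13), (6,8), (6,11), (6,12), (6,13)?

Step 1: List the neighbors of each left vertex:
  1: 8, 9, 10, 13
  2: 10, 13
  3: 8, 11, 12, 13
  4: 8, 9, 11, 13
  5: 9, 11, 13
  6: 8, 11, 12, 13

Step 2: Greedily match left vertices, then look for augmenting paths:
  Match 1 -- 8
  Match 2 -- 10
  Match 3 -- 11
  Match 4 -- 9
  Match 5 -- 13
  Match 6 -- 12
  No augmenting path remains.

Step 3: Verify this is maximum:
  Matching size 6 = min(|L|, |R|) = min(6, 7), which is an upper bound, so this matching is maximum.

Maximum matching: {(1,8), (2,10), (3,11), (4,9), (5,13), (6,12)}
Size: 6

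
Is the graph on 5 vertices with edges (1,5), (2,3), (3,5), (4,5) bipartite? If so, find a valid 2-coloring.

Step 1: Attempt 2-coloring using BFS:
  Start at vertex 1, assign color 0
  Color vertex 5 with color 1 (neighbor of 1)
  Color vertex 3 with color 0 (neighbor of 5)
  Color vertex 4 with color 0 (neighbor of 5)
  Color vertex 2 with color 1 (neighbor of 3)

Step 2: 2-coloring succeeded. No conflicts found.
  Set A (color 0): {1, 3, 4}
  Set B (color 1): {2, 5}

The graph is bipartite with partition {1, 3, 4}, {2, 5}.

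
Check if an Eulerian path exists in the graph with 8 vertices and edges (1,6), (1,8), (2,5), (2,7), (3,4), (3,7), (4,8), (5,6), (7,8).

Step 1: Find the degree of each vertex:
  deg(1) = 2
  deg(2) = 2
  deg(3) = 2
  deg(4) = 2
  deg(5) = 2
  deg(6) = 2
  deg(7) = 3
  deg(8) = 3

Step 2: Count vertices with odd degree:
  Odd-degree vertices: 7, 8 (2 total)

Step 3: Apply Euler's theorem:
  - Eulerian circuit exists iff graph is connected and all vertices have even degree
  - Eulerian path exists iff graph is connected and has 0 or 2 odd-degree vertices

Graph is connected with exactly 2 odd-degree vertices (7, 8).
Eulerian path exists (starting and ending at the odd-degree vertices), but no Eulerian circuit.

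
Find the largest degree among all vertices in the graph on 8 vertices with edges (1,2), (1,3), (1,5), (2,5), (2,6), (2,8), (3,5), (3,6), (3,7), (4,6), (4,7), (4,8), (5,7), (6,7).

Step 1: Count edges incident to each vertex:
  deg(1) = 3 (neighbors: 2, 3, 5)
  deg(2) = 4 (neighbors: 1, 5, 6, 8)
  deg(3) = 4 (neighbors: 1, 5, 6, 7)
  deg(4) = 3 (neighbors: 6, 7, 8)
  deg(5) = 4 (neighbors: 1, 2, 3, 7)
  deg(6) = 4 (neighbors: 2, 3, 4, 7)
  deg(7) = 4 (neighbors: 3, 4, 5, 6)
  deg(8) = 2 (neighbors: 2, 4)

Step 2: Find maximum:
  max(3, 4, 4, 3, 4, 4, 4, 2) = 4 (vertex 2)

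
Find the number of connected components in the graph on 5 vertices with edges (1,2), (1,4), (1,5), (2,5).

Step 1: Build adjacency list from edges:
  1: 2, 4, 5
  2: 1, 5
  3: (none)
  4: 1
  5: 1, 2

Step 2: Run BFS/DFS from vertex 1:
  Visited: {1, 2, 4, 5}
  Reached 4 of 5 vertices

Step 3: Only 4 of 5 vertices reached. Graph is disconnected.
Connected components: {1, 2, 4, 5}, {3}
Number of connected components: 2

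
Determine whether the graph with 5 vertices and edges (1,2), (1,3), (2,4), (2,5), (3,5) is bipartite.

Step 1: Attempt 2-coloring using BFS:
  Start at vertex 1, assign color 0
  Color vertex 2 with color 1 (neighbor of 1)
  Color vertex 3 with color 1 (neighbor of 1)
  Color vertex 4 with color 0 (neighbor of 2)
  Color vertex 5 with color 0 (neighbor of 2)

Step 2: 2-coloring succeeded. No conflicts found.
  Set A (color 0): {1, 4, 5}
  Set B (color 1): {2, 3}

The graph is bipartite with partition {1, 4, 5}, {2, 3}.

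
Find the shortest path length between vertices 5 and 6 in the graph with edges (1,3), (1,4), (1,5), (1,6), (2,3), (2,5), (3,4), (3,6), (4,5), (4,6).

Step 1: Build adjacency list:
  1: 3, 4, 5, 6
  2: 3, 5
  3: 1, 2, 4, 6
  4: 1, 3, 5, 6
  5: 1, 2, 4
  6: 1, 3, 4

Step 2: BFS from vertex 5 to find shortest path to 6:
  vertex 1 reached at distance 1
  vertex 2 reached at distance 1
  vertex 4 reached at distance 1
  vertex 3 reached at distance 2
  vertex 6 reached at distance 2

Step 3: Shortest path: 5 -> 1 -> 6
Path length: 2 edges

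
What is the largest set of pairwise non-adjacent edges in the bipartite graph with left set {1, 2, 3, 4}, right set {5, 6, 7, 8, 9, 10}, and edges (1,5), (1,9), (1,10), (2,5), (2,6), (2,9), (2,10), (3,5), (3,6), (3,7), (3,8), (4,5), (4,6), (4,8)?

Step 1: List the neighbors of each left vertex:
  1: 5, 9, 10
  2: 5, 6, 9, 10
  3: 5, 6, 7, 8
  4: 5, 6, 8

Step 2: Greedily match left vertices, then look for augmenting paths:
  Match 1 -- 5
  Match 2 -- 6
  Match 3 -- 7
  Match 4 -- 8
  No augmenting path remains.

Step 3: Verify this is maximum:
  Matching size 4 = min(|L|, |R|) = min(4, 6), which is an upper bound, so this matching is maximum.

Maximum matching: {(1,5), (2,6), (3,7), (4,8)}
Size: 4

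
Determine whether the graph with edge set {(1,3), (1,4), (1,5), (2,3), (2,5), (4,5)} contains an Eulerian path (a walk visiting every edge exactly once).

Step 1: Find the degree of each vertex:
  deg(1) = 3
  deg(2) = 2
  deg(3) = 2
  deg(4) = 2
  deg(5) = 3

Step 2: Count vertices with odd degree:
  Odd-degree vertices: 1, 5 (2 total)

Step 3: Apply Euler's theorem:
  - Eulerian circuit exists iff graph is connected and all vertices have even degree
  - Eulerian path exists iff graph is connected and has 0 or 2 odd-degree vertices

Graph is connected with exactly 2 odd-degree vertices (1, 5).
Eulerian path exists (starting and ending at the odd-degree vertices), but no Eulerian circuit.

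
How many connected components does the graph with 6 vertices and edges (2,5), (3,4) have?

Step 1: Build adjacency list from edges:
  1: (none)
  2: 5
  3: 4
  4: 3
  5: 2
  6: (none)

Step 2: Run BFS/DFS from vertex 1:
  Visited: {1}
  Reached 1 of 6 vertices

Step 3: Only 1 of 6 vertices reached. Graph is disconnected.
Connected components: {1}, {2, 5}, {3, 4}, {6}
Number of connected components: 4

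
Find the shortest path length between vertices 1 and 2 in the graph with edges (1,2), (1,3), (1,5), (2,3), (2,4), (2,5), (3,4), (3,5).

Step 1: Build adjacency list:
  1: 2, 3, 5
  2: 1, 3, 4, 5
  3: 1, 2, 4, 5
  4: 2, 3
  5: 1, 2, 3

Step 2: BFS from vertex 1 to find shortest path to 2:
  vertex 2 reached at distance 1

Step 3: Shortest path: 1 -> 2
Path length: 1 edge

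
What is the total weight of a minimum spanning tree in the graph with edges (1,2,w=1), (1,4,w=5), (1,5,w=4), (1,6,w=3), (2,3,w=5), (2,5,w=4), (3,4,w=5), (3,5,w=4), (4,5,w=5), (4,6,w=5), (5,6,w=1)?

Apply Kruskal's algorithm (sort edges by weight, add if no cycle):

Sorted edges by weight:
  (1,2) w=1
  (5,6) w=1
  (1,6) w=3
  (1,5) w=4
  (2,5) w=4
  (3,5) w=4
  (1,4) w=5
  (2,3) w=5
  (3,4) w=5
  (4,5) w=5
  (4,6) w=5

Add edge (1,2) w=1 -- no cycle. Running total: 1
Add edge (5,6) w=1 -- no cycle. Running total: 2
Add edge (1,6) w=3 -- no cycle. Running total: 5
Skip edge (1,5) w=4 -- would create cycle
Skip edge (2,5) w=4 -- would create cycle
Add edge (3,5) w=4 -- no cycle. Running total: 9
Add edge (1,4) w=5 -- no cycle. Running total: 14

MST edges: (1,2,w=1), (5,6,w=1), (1,6,w=3), (3,5,w=4), (1,4,w=5)
Total MST weight: 1 + 1 + 3 + 4 + 5 = 14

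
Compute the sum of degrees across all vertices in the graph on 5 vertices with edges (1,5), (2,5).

Step 1: Count edges incident to each vertex:
  deg(1) = 1 (neighbors: 5)
  deg(2) = 1 (neighbors: 5)
  deg(3) = 0 (neighbors: none)
  deg(4) = 0 (neighbors: none)
  deg(5) = 2 (neighbors: 1, 2)

Step 2: Sum all degrees:
  1 + 1 + 0 + 0 + 2 = 4

Verification: sum of degrees = 2 * |E| = 2 * 2 = 4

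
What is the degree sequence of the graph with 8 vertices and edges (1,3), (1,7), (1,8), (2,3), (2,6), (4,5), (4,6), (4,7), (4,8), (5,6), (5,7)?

Step 1: Count edges incident to each vertex:
  deg(1) = 3 (neighbors: 3, 7, 8)
  deg(2) = 2 (neighbors: 3, 6)
  deg(3) = 2 (neighbors: 1, 2)
  deg(4) = 4 (neighbors: 5, 6, 7, 8)
  deg(5) = 3 (neighbors: 4, 6, 7)
  deg(6) = 3 (neighbors: 2, 4, 5)
  deg(7) = 3 (neighbors: 1, 4, 5)
  deg(8) = 2 (neighbors: 1, 4)

Step 2: Sort degrees in non-increasing order:
  Degrees: [3, 2, 2, 4, 3, 3, 3, 2] -> sorted: [4, 3, 3, 3, 3, 2, 2, 2]

Degree sequence: [4, 3, 3, 3, 3, 2, 2, 2]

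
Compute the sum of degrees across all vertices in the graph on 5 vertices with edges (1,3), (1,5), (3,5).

Step 1: Count edges incident to each vertex:
  deg(1) = 2 (neighbors: 3, 5)
  deg(2) = 0 (neighbors: none)
  deg(3) = 2 (neighbors: 1, 5)
  deg(4) = 0 (neighbors: none)
  deg(5) = 2 (neighbors: 1, 3)

Step 2: Sum all degrees:
  2 + 0 + 2 + 0 + 2 = 6

Verification: sum of degrees = 2 * |E| = 2 * 3 = 6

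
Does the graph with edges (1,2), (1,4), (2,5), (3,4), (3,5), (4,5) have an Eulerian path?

Step 1: Find the degree of each vertex:
  deg(1) = 2
  deg(2) = 2
  deg(3) = 2
  deg(4) = 3
  deg(5) = 3

Step 2: Count vertices with odd degree:
  Odd-degree vertices: 4, 5 (2 total)

Step 3: Apply Euler's theorem:
  - Eulerian circuit exists iff graph is connected and all vertices have even degree
  - Eulerian path exists iff graph is connected and has 0 or 2 odd-degree vertices

Graph is connected with exactly 2 odd-degree vertices (4, 5).
Eulerian path exists (starting and ending at the odd-degree vertices), but no Eulerian circuit.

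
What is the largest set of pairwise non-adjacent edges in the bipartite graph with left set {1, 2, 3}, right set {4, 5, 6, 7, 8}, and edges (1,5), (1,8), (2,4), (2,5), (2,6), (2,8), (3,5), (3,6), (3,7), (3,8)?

Step 1: List the neighbors of each left vertex:
  1: 5, 8
  2: 4, 5, 6, 8
  3: 5, 6, 7, 8

Step 2: Greedily match left vertices, then look for augmenting paths:
  Match 1 -- 5
  Match 2 -- 4
  Match 3 -- 6
  No augmenting path remains.

Step 3: Verify this is maximum:
  Matching size 3 = min(|L|, |R|) = min(3, 5), which is an upper bound, so this matching is maximum.

Maximum matching: {(1,5), (2,4), (3,6)}
Size: 3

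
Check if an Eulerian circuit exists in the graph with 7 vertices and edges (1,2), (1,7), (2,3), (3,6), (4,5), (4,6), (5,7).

Step 1: Find the degree of each vertex:
  deg(1) = 2
  deg(2) = 2
  deg(3) = 2
  deg(4) = 2
  deg(5) = 2
  deg(6) = 2
  deg(7) = 2

Step 2: Count vertices with odd degree:
  All vertices have even degree (0 odd-degree vertices)

Step 3: Apply Euler's theorem:
  - Eulerian circuit exists iff graph is connected and all vertices have even degree
  - Eulerian path exists iff graph is connected and has 0 or 2 odd-degree vertices

Graph is connected with 0 odd-degree vertices.
Both Eulerian circuit and Eulerian path exist.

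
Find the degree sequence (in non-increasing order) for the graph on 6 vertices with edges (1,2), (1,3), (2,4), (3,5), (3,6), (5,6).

Step 1: Count edges incident to each vertex:
  deg(1) = 2 (neighbors: 2, 3)
  deg(2) = 2 (neighbors: 1, 4)
  deg(3) = 3 (neighbors: 1, 5, 6)
  deg(4) = 1 (neighbors: 2)
  deg(5) = 2 (neighbors: 3, 6)
  deg(6) = 2 (neighbors: 3, 5)

Step 2: Sort degrees in non-increasing order:
  Degrees: [2, 2, 3, 1, 2, 2] -> sorted: [3, 2, 2, 2, 2, 1]

Degree sequence: [3, 2, 2, 2, 2, 1]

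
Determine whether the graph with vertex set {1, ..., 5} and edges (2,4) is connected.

Step 1: Build adjacency list from edges:
  1: (none)
  2: 4
  3: (none)
  4: 2
  5: (none)

Step 2: Run BFS/DFS from vertex 1:
  Visited: {1}
  Reached 1 of 5 vertices

Step 3: Only 1 of 5 vertices reached. Graph is disconnected.
Connected components: {1}, {2, 4}, {3}, {5}
Answer: No, the graph is not connected (4 components).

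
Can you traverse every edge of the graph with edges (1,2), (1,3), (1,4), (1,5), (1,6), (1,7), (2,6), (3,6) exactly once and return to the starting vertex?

Step 1: Find the degree of each vertex:
  deg(1) = 6
  deg(2) = 2
  deg(3) = 2
  deg(4) = 1
  deg(5) = 1
  deg(6) = 3
  deg(7) = 1

Step 2: Count vertices with odd degree:
  Odd-degree vertices: 4, 5, 6, 7 (4 total)

Step 3: Apply Euler's theorem:
  - Eulerian circuit exists iff graph is connected and all vertices have even degree
  - Eulerian path exists iff graph is connected and has 0 or 2 odd-degree vertices

Graph has 4 odd-degree vertices (need 0 or 2).
Neither Eulerian path nor Eulerian circuit exists.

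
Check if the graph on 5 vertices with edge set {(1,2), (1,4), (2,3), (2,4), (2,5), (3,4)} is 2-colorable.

Step 1: Attempt 2-coloring using BFS:
  Start at vertex 1, assign color 0
  Color vertex 2 with color 1 (neighbor of 1)
  Color vertex 4 with color 1 (neighbor of 1)
  Color vertex 3 with color 0 (neighbor of 2)

Step 2: Conflict found! Vertices 2 and 4 are adjacent but have the same color.
This means the graph contains an odd cycle.

The graph is NOT bipartite.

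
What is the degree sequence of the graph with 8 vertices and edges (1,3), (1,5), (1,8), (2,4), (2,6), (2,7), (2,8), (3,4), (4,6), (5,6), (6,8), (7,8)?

Step 1: Count edges incident to each vertex:
  deg(1) = 3 (neighbors: 3, 5, 8)
  deg(2) = 4 (neighbors: 4, 6, 7, 8)
  deg(3) = 2 (neighbors: 1, 4)
  deg(4) = 3 (neighbors: 2, 3, 6)
  deg(5) = 2 (neighbors: 1, 6)
  deg(6) = 4 (neighbors: 2, 4, 5, 8)
  deg(7) = 2 (neighbors: 2, 8)
  deg(8) = 4 (neighbors: 1, 2, 6, 7)

Step 2: Sort degrees in non-increasing order:
  Degrees: [3, 4, 2, 3, 2, 4, 2, 4] -> sorted: [4, 4, 4, 3, 3, 2, 2, 2]

Degree sequence: [4, 4, 4, 3, 3, 2, 2, 2]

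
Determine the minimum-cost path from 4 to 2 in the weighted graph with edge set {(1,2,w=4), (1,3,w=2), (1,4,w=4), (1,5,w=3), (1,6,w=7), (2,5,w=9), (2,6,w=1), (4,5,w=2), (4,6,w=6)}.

Step 1: Build adjacency list with weights:
  1: 2(w=4), 3(w=2), 4(w=4), 5(w=3), 6(w=7)
  2: 1(w=4), 5(w=9), 6(w=1)
  3: 1(w=2)
  4: 1(w=4), 5(w=2), 6(w=6)
  5: 1(w=3), 2(w=9), 4(w=2)
  6: 1(w=7), 2(w=1), 4(w=6)

Step 2: Apply Dijkstra's algorithm from vertex 4:
  Visit vertex 4 (distance=0)
    Update dist[1] = 4
    Update dist[5] = 2
    Update dist[6] = 6
  Visit vertex 5 (distance=2)
    Update dist[2] = 11
  Visit vertex 1 (distance=4)
    Update dist[2] = 8
    Update dist[3] = 6
  Visit vertex 3 (distance=6)
  Visit vertex 6 (distance=6)
    Update dist[2] = 7
  Visit vertex 2 (distance=7)

Step 3: Shortest path: 4 -> 6 -> 2
Total weight: 6 + 1 = 7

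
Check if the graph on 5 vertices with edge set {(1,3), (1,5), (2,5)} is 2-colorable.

Step 1: Attempt 2-coloring using BFS:
  Start at vertex 1, assign color 0
  Color vertex 3 with color 1 (neighbor of 1)
  Color vertex 5 with color 1 (neighbor of 1)
  Color vertex 2 with color 0 (neighbor of 5)
  Start new component at vertex 4, assign color 0

Step 2: 2-coloring succeeded. No conflicts found.
  Set A (color 0): {1, 2, 4}
  Set B (color 1): {3, 5}

The graph is bipartite with partition {1, 2, 4}, {3, 5}.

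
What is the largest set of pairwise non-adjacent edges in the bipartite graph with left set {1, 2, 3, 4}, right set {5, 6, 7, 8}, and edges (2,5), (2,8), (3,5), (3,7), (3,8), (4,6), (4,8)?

Step 1: List the neighbors of each left vertex:
  1: (none)
  2: 5, 8
  3: 5, 7, 8
  4: 6, 8

Step 2: Greedily match left vertices, then look for augmenting paths:
  Match 2 -- 5
  Match 3 -- 7
  Match 4 -- 6
  No augmenting path remains.

Step 3: Verify this is maximum:
  Matching has size 3. The vertex set {2, 3, 4} covers every edge and has size 3; any matching has at most one edge per cover vertex, so 3 is maximum (König's theorem).

Maximum matching: {(2,5), (3,7), (4,6)}
Size: 3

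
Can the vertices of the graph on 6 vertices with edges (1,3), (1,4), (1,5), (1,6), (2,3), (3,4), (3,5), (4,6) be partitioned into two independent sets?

Step 1: Attempt 2-coloring using BFS:
  Start at vertex 1, assign color 0
  Color vertex 3 with color 1 (neighbor of 1)
  Color vertex 4 with color 1 (neighbor of 1)
  Color vertex 5 with color 1 (neighbor of 1)
  Color vertex 6 with color 1 (neighbor of 1)
  Color vertex 2 with color 0 (neighbor of 3)

Step 2: Conflict found! Vertices 3 and 4 are adjacent but have the same color.
This means the graph contains an odd cycle.

The graph is NOT bipartite.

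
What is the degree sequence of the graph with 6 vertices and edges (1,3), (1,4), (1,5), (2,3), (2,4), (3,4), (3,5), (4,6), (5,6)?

Step 1: Count edges incident to each vertex:
  deg(1) = 3 (neighbors: 3, 4, 5)
  deg(2) = 2 (neighbors: 3, 4)
  deg(3) = 4 (neighbors: 1, 2, 4, 5)
  deg(4) = 4 (neighbors: 1, 2, 3, 6)
  deg(5) = 3 (neighbors: 1, 3, 6)
  deg(6) = 2 (neighbors: 4, 5)

Step 2: Sort degrees in non-increasing order:
  Degrees: [3, 2, 4, 4, 3, 2] -> sorted: [4, 4, 3, 3, 2, 2]

Degree sequence: [4, 4, 3, 3, 2, 2]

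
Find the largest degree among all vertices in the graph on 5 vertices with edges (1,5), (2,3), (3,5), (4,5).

Step 1: Count edges incident to each vertex:
  deg(1) = 1 (neighbors: 5)
  deg(2) = 1 (neighbors: 3)
  deg(3) = 2 (neighbors: 2, 5)
  deg(4) = 1 (neighbors: 5)
  deg(5) = 3 (neighbors: 1, 3, 4)

Step 2: Find maximum:
  max(1, 1, 2, 1, 3) = 3 (vertex 5)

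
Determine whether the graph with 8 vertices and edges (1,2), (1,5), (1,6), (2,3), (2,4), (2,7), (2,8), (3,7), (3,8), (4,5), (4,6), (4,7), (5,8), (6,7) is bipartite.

Step 1: Attempt 2-coloring using BFS:
  Start at vertex 1, assign color 0
  Color vertex 2 with color 1 (neighbor of 1)
  Color vertex 5 with color 1 (neighbor of 1)
  Color vertex 6 with color 1 (neighbor of 1)
  Color vertex 3 with color 0 (neighbor of 2)
  Color vertex 4 with color 0 (neighbor of 2)
  Color vertex 7 with color 0 (neighbor of 2)
  Color vertex 8 with color 0 (neighbor of 2)

Step 2: Conflict found! Vertices 3 and 7 are adjacent but have the same color.
This means the graph contains an odd cycle.

The graph is NOT bipartite.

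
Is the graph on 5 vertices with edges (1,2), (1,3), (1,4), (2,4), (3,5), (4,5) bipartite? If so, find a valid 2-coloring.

Step 1: Attempt 2-coloring using BFS:
  Start at vertex 1, assign color 0
  Color vertex 2 with color 1 (neighbor of 1)
  Color vertex 3 with color 1 (neighbor of 1)
  Color vertex 4 with color 1 (neighbor of 1)

Step 2: Conflict found! Vertices 2 and 4 are adjacent but have the same color.
This means the graph contains an odd cycle.

The graph is NOT bipartite.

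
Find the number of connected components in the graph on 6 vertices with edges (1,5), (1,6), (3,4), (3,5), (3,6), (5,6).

Step 1: Build adjacency list from edges:
  1: 5, 6
  2: (none)
  3: 4, 5, 6
  4: 3
  5: 1, 3, 6
  6: 1, 3, 5

Step 2: Run BFS/DFS from vertex 1:
  Visited: {1, 5, 6, 3, 4}
  Reached 5 of 6 vertices

Step 3: Only 5 of 6 vertices reached. Graph is disconnected.
Connected components: {1, 3, 4, 5, 6}, {2}
Number of connected components: 2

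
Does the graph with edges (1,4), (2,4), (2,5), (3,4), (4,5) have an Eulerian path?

Step 1: Find the degree of each vertex:
  deg(1) = 1
  deg(2) = 2
  deg(3) = 1
  deg(4) = 4
  deg(5) = 2

Step 2: Count vertices with odd degree:
  Odd-degree vertices: 1, 3 (2 total)

Step 3: Apply Euler's theorem:
  - Eulerian circuit exists iff graph is connected and all vertices have even degree
  - Eulerian path exists iff graph is connected and has 0 or 2 odd-degree vertices

Graph is connected with exactly 2 odd-degree vertices (1, 3).
Eulerian path exists (starting and ending at the odd-degree vertices), but no Eulerian circuit.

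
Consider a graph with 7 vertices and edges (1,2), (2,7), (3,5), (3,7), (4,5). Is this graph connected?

Step 1: Build adjacency list from edges:
  1: 2
  2: 1, 7
  3: 5, 7
  4: 5
  5: 3, 4
  6: (none)
  7: 2, 3

Step 2: Run BFS/DFS from vertex 1:
  Visited: {1, 2, 7, 3, 5, 4}
  Reached 6 of 7 vertices

Step 3: Only 6 of 7 vertices reached. Graph is disconnected.
Connected components: {1, 2, 3, 4, 5, 7}, {6}
Answer: No, the graph is not connected (2 components).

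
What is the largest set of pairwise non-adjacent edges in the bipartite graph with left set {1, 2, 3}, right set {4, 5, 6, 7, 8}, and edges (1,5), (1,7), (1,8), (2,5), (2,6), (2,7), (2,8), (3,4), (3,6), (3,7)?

Step 1: List the neighbors of each left vertex:
  1: 5, 7, 8
  2: 5, 6, 7, 8
  3: 4, 6, 7

Step 2: Greedily match left vertices, then look for augmenting paths:
  Match 1 -- 5
  Match 2 -- 6
  Match 3 -- 4
  No augmenting path remains.

Step 3: Verify this is maximum:
  Matching size 3 = min(|L|, |R|) = min(3, 5), which is an upper bound, so this matching is maximum.

Maximum matching: {(1,5), (2,6), (3,4)}
Size: 3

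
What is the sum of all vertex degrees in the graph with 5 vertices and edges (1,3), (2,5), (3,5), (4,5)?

Step 1: Count edges incident to each vertex:
  deg(1) = 1 (neighbors: 3)
  deg(2) = 1 (neighbors: 5)
  deg(3) = 2 (neighbors: 1, 5)
  deg(4) = 1 (neighbors: 5)
  deg(5) = 3 (neighbors: 2, 3, 4)

Step 2: Sum all degrees:
  1 + 1 + 2 + 1 + 3 = 8

Verification: sum of degrees = 2 * |E| = 2 * 4 = 8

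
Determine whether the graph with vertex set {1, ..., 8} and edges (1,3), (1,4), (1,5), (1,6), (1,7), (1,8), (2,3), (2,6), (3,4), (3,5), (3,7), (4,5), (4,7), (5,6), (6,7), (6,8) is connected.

Step 1: Build adjacency list from edges:
  1: 3, 4, 5, 6, 7, 8
  2: 3, 6
  3: 1, 2, 4, 5, 7
  4: 1, 3, 5, 7
  5: 1, 3, 4, 6
  6: 1, 2, 5, 7, 8
  7: 1, 3, 4, 6
  8: 1, 6

Step 2: Run BFS/DFS from vertex 1:
  Visited: {1, 3, 4, 5, 6, 7, 8, 2}
  Reached 8 of 8 vertices

Step 3: All 8 vertices reached from vertex 1, so the graph is connected.
Answer: Yes, the graph is connected.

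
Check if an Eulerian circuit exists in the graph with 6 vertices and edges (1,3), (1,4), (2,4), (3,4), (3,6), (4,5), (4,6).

Step 1: Find the degree of each vertex:
  deg(1) = 2
  deg(2) = 1
  deg(3) = 3
  deg(4) = 5
  deg(5) = 1
  deg(6) = 2

Step 2: Count vertices with odd degree:
  Odd-degree vertices: 2, 3, 4, 5 (4 total)

Step 3: Apply Euler's theorem:
  - Eulerian circuit exists iff graph is connected and all vertices have even degree
  - Eulerian path exists iff graph is connected and has 0 or 2 odd-degree vertices

Graph has 4 odd-degree vertices (need 0 or 2).
Neither Eulerian path nor Eulerian circuit exists.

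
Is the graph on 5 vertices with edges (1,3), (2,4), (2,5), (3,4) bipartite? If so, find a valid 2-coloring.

Step 1: Attempt 2-coloring using BFS:
  Start at vertex 1, assign color 0
  Color vertex 3 with color 1 (neighbor of 1)
  Color vertex 4 with color 0 (neighbor of 3)
  Color vertex 2 with color 1 (neighbor of 4)
  Color vertex 5 with color 0 (neighbor of 2)

Step 2: 2-coloring succeeded. No conflicts found.
  Set A (color 0): {1, 4, 5}
  Set B (color 1): {2, 3}

The graph is bipartite with partition {1, 4, 5}, {2, 3}.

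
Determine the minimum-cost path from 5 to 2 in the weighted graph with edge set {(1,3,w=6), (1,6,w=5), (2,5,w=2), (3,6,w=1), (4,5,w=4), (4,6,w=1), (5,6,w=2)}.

Step 1: Build adjacency list with weights:
  1: 3(w=6), 6(w=5)
  2: 5(w=2)
  3: 1(w=6), 6(w=1)
  4: 5(w=4), 6(w=1)
  5: 2(w=2), 4(w=4), 6(w=2)
  6: 1(w=5), 3(w=1), 4(w=1), 5(w=2)

Step 2: Apply Dijkstra's algorithm from vertex 5:
  Visit vertex 5 (distance=0)
    Update dist[2] = 2
    Update dist[4] = 4
    Update dist[6] = 2
  Visit vertex 2 (distance=2)

Step 3: Shortest path: 5 -> 2
Total weight: 2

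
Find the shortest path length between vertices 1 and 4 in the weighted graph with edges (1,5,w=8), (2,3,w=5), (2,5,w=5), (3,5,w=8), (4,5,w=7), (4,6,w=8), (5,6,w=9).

Step 1: Build adjacency list with weights:
  1: 5(w=8)
  2: 3(w=5), 5(w=5)
  3: 2(w=5), 5(w=8)
  4: 5(w=7), 6(w=8)
  5: 1(w=8), 2(w=5), 3(w=8), 4(w=7), 6(w=9)
  6: 4(w=8), 5(w=9)

Step 2: Apply Dijkstra's algorithm from vertex 1:
  Visit vertex 1 (distance=0)
    Update dist[5] = 8
  Visit vertex 5 (distance=8)
    Update dist[2] = 13
    Update dist[3] = 16
    Update dist[4] = 15
    Update dist[6] = 17
  Visit vertex 2 (distance=13)
  Visit vertex 4 (distance=15)

Step 3: Shortest path: 1 -> 5 -> 4
Total weight: 8 + 7 = 15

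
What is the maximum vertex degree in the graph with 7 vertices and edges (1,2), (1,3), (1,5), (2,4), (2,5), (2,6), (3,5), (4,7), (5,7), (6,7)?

Step 1: Count edges incident to each vertex:
  deg(1) = 3 (neighbors: 2, 3, 5)
  deg(2) = 4 (neighbors: 1, 4, 5, 6)
  deg(3) = 2 (neighbors: 1, 5)
  deg(4) = 2 (neighbors: 2, 7)
  deg(5) = 4 (neighbors: 1, 2, 3, 7)
  deg(6) = 2 (neighbors: 2, 7)
  deg(7) = 3 (neighbors: 4, 5, 6)

Step 2: Find maximum:
  max(3, 4, 2, 2, 4, 2, 3) = 4 (vertex 2)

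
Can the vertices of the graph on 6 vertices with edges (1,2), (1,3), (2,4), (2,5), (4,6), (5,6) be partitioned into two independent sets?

Step 1: Attempt 2-coloring using BFS:
  Start at vertex 1, assign color 0
  Color vertex 2 with color 1 (neighbor of 1)
  Color vertex 3 with color 1 (neighbor of 1)
  Color vertex 4 with color 0 (neighbor of 2)
  Color vertex 5 with color 0 (neighbor of 2)
  Color vertex 6 with color 1 (neighbor of 4)

Step 2: 2-coloring succeeded. No conflicts found.
  Set A (color 0): {1, 4, 5}
  Set B (color 1): {2, 3, 6}

The graph is bipartite with partition {1, 4, 5}, {2, 3, 6}.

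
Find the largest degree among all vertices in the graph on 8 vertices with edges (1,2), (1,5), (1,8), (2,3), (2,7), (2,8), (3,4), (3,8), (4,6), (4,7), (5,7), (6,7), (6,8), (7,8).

Step 1: Count edges incident to each vertex:
  deg(1) = 3 (neighbors: 2, 5, 8)
  deg(2) = 4 (neighbors: 1, 3, 7, 8)
  deg(3) = 3 (neighbors: 2, 4, 8)
  deg(4) = 3 (neighbors: 3, 6, 7)
  deg(5) = 2 (neighbors: 1, 7)
  deg(6) = 3 (neighbors: 4, 7, 8)
  deg(7) = 5 (neighbors: 2, 4, 5, 6, 8)
  deg(8) = 5 (neighbors: 1, 2, 3, 6, 7)

Step 2: Find maximum:
  max(3, 4, 3, 3, 2, 3, 5, 5) = 5 (vertex 7)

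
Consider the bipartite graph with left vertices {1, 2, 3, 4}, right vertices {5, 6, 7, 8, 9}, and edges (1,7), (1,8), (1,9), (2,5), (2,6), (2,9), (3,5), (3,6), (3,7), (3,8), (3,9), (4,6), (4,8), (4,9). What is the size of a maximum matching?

Step 1: List the neighbors of each left vertex:
  1: 7, 8, 9
  2: 5, 6, 9
  3: 5, 6, 7, 8, 9
  4: 6, 8, 9

Step 2: Greedily match left vertices, then look for augmenting paths:
  Match 1 -- 7
  Match 2 -- 5
  Match 3 -- 6
  Match 4 -- 8
  No augmenting path remains.

Step 3: Verify this is maximum:
  Matching size 4 = min(|L|, |R|) = min(4, 5), which is an upper bound, so this matching is maximum.

Maximum matching: {(1,7), (2,5), (3,6), (4,8)}
Size: 4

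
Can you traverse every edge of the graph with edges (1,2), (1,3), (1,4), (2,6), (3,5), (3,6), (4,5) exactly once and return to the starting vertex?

Step 1: Find the degree of each vertex:
  deg(1) = 3
  deg(2) = 2
  deg(3) = 3
  deg(4) = 2
  deg(5) = 2
  deg(6) = 2

Step 2: Count vertices with odd degree:
  Odd-degree vertices: 1, 3 (2 total)

Step 3: Apply Euler's theorem:
  - Eulerian circuit exists iff graph is connected and all vertices have even degree
  - Eulerian path exists iff graph is connected and has 0 or 2 odd-degree vertices

Graph is connected with exactly 2 odd-degree vertices (1, 3).
Eulerian path exists (starting and ending at the odd-degree vertices), but no Eulerian circuit.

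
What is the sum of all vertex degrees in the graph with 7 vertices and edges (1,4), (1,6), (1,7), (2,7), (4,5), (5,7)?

Step 1: Count edges incident to each vertex:
  deg(1) = 3 (neighbors: 4, 6, 7)
  deg(2) = 1 (neighbors: 7)
  deg(3) = 0 (neighbors: none)
  deg(4) = 2 (neighbors: 1, 5)
  deg(5) = 2 (neighbors: 4, 7)
  deg(6) = 1 (neighbors: 1)
  deg(7) = 3 (neighbors: 1, 2, 5)

Step 2: Sum all degrees:
  3 + 1 + 0 + 2 + 2 + 1 + 3 = 12

Verification: sum of degrees = 2 * |E| = 2 * 6 = 12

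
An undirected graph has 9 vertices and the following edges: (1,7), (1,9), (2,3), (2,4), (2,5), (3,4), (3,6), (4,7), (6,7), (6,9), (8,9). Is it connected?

Step 1: Build adjacency list from edges:
  1: 7, 9
  2: 3, 4, 5
  3: 2, 4, 6
  4: 2, 3, 7
  5: 2
  6: 3, 7, 9
  7: 1, 4, 6
  8: 9
  9: 1, 6, 8

Step 2: Run BFS/DFS from vertex 1:
  Visited: {1, 7, 9, 4, 6, 8, 2, 3, 5}
  Reached 9 of 9 vertices

Step 3: All 9 vertices reached from vertex 1, so the graph is connected.
Answer: Yes, the graph is connected.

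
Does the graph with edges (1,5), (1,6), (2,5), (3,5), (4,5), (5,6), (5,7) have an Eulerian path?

Step 1: Find the degree of each vertex:
  deg(1) = 2
  deg(2) = 1
  deg(3) = 1
  deg(4) = 1
  deg(5) = 6
  deg(6) = 2
  deg(7) = 1

Step 2: Count vertices with odd degree:
  Odd-degree vertices: 2, 3, 4, 7 (4 total)

Step 3: Apply Euler's theorem:
  - Eulerian circuit exists iff graph is connected and all vertices have even degree
  - Eulerian path exists iff graph is connected and has 0 or 2 odd-degree vertices

Graph has 4 odd-degree vertices (need 0 or 2).
Neither Eulerian path nor Eulerian circuit exists.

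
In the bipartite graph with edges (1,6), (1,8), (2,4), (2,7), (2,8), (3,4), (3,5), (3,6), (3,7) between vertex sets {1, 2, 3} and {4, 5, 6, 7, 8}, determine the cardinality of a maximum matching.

Step 1: List the neighbors of each left vertex:
  1: 6, 8
  2: 4, 7, 8
  3: 4, 5, 6, 7

Step 2: Greedily match left vertices, then look for augmenting paths:
  Match 1 -- 6
  Match 2 -- 4
  Match 3 -- 5
  No augmenting path remains.

Step 3: Verify this is maximum:
  Matching size 3 = min(|L|, |R|) = min(3, 5), which is an upper bound, so this matching is maximum.

Maximum matching: {(1,6), (2,4), (3,5)}
Size: 3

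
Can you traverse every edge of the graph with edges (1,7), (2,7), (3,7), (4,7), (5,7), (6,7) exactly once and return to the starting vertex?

Step 1: Find the degree of each vertex:
  deg(1) = 1
  deg(2) = 1
  deg(3) = 1
  deg(4) = 1
  deg(5) = 1
  deg(6) = 1
  deg(7) = 6

Step 2: Count vertices with odd degree:
  Odd-degree vertices: 1, 2, 3, 4, 5, 6 (6 total)

Step 3: Apply Euler's theorem:
  - Eulerian circuit exists iff graph is connected and all vertices have even degree
  - Eulerian path exists iff graph is connected and has 0 or 2 odd-degree vertices

Graph has 6 odd-degree vertices (need 0 or 2).
Neither Eulerian path nor Eulerian circuit exists.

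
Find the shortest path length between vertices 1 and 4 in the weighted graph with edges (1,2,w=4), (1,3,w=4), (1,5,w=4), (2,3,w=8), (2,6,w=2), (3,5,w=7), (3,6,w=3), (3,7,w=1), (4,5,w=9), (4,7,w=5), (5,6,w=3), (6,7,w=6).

Step 1: Build adjacency list with weights:
  1: 2(w=4), 3(w=4), 5(w=4)
  2: 1(w=4), 3(w=8), 6(w=2)
  3: 1(w=4), 2(w=8), 5(w=7), 6(w=3), 7(w=1)
  4: 5(w=9), 7(w=5)
  5: 1(w=4), 3(w=7), 4(w=9), 6(w=3)
  6: 2(w=2), 3(w=3), 5(w=3), 7(w=6)
  7: 3(w=1), 4(w=5), 6(w=6)

Step 2: Apply Dijkstra's algorithm from vertex 1:
  Visit vertex 1 (distance=0)
    Update dist[2] = 4
    Update dist[3] = 4
    Update dist[5] = 4
  Visit vertex 2 (distance=4)
    Update dist[6] = 6
  Visit vertex 3 (distance=4)
    Update dist[7] = 5
  Visit vertex 5 (distance=4)
    Update dist[4] = 13
  Visit vertex 7 (distance=5)
    Update dist[4] = 10
  Visit vertex 6 (distance=6)
  Visit vertex 4 (distance=10)

Step 3: Shortest path: 1 -> 3 -> 7 -> 4
Total weight: 4 + 1 + 5 = 10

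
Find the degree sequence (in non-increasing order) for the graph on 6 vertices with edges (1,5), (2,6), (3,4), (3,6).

Step 1: Count edges incident to each vertex:
  deg(1) = 1 (neighbors: 5)
  deg(2) = 1 (neighbors: 6)
  deg(3) = 2 (neighbors: 4, 6)
  deg(4) = 1 (neighbors: 3)
  deg(5) = 1 (neighbors: 1)
  deg(6) = 2 (neighbors: 2, 3)

Step 2: Sort degrees in non-increasing order:
  Degrees: [1, 1, 2, 1, 1, 2] -> sorted: [2, 2, 1, 1, 1, 1]

Degree sequence: [2, 2, 1, 1, 1, 1]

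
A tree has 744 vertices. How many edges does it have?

A tree on n vertices always has exactly n - 1 edges.
For n = 744: edges = 744 - 1 = 743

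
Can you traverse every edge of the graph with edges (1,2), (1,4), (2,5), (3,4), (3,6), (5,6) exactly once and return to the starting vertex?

Step 1: Find the degree of each vertex:
  deg(1) = 2
  deg(2) = 2
  deg(3) = 2
  deg(4) = 2
  deg(5) = 2
  deg(6) = 2

Step 2: Count vertices with odd degree:
  All vertices have even degree (0 odd-degree vertices)

Step 3: Apply Euler's theorem:
  - Eulerian circuit exists iff graph is connected and all vertices have even degree
  - Eulerian path exists iff graph is connected and has 0 or 2 odd-degree vertices

Graph is connected with 0 odd-degree vertices.
Both Eulerian circuit and Eulerian path exist.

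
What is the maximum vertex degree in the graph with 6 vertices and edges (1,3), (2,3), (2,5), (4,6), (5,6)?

Step 1: Count edges incident to each vertex:
  deg(1) = 1 (neighbors: 3)
  deg(2) = 2 (neighbors: 3, 5)
  deg(3) = 2 (neighbors: 1, 2)
  deg(4) = 1 (neighbors: 6)
  deg(5) = 2 (neighbors: 2, 6)
  deg(6) = 2 (neighbors: 4, 5)

Step 2: Find maximum:
  max(1, 2, 2, 1, 2, 2) = 2 (vertex 2)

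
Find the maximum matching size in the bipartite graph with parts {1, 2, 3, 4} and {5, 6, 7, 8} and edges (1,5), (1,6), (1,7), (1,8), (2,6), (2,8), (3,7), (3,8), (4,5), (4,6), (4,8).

Step 1: List the neighbors of each left vertex:
  1: 5, 6, 7, 8
  2: 6, 8
  3: 7, 8
  4: 5, 6, 8

Step 2: Greedily match left vertices, then look for augmenting paths:
  Match 1 -- 5
  Match 2 -- 6
  Match 3 -- 7
  Match 4 -- 8
  No augmenting path remains.

Step 3: Verify this is maximum:
  Matching size 4 = min(|L|, |R|) = min(4, 4), which is an upper bound, so this matching is maximum.

Maximum matching: {(1,5), (2,6), (3,7), (4,8)}
Size: 4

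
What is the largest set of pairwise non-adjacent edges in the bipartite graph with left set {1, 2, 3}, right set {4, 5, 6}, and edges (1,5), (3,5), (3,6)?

Step 1: List the neighbors of each left vertex:
  1: 5
  2: (none)
  3: 5, 6

Step 2: Greedily match left vertices, then look for augmenting paths:
  Match 1 -- 5
  Match 3 -- 6
  No augmenting path remains.

Step 3: Verify this is maximum:
  Matching has size 2. The vertex set {1, 3} covers every edge and has size 2; any matching has at most one edge per cover vertex, so 2 is maximum (König's theorem).

Maximum matching: {(1,5), (3,6)}
Size: 2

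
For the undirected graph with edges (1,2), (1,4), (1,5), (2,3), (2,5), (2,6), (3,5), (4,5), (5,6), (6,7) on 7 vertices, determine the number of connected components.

Step 1: Build adjacency list from edges:
  1: 2, 4, 5
  2: 1, 3, 5, 6
  3: 2, 5
  4: 1, 5
  5: 1, 2, 3, 4, 6
  6: 2, 5, 7
  7: 6

Step 2: Run BFS/DFS from vertex 1:
  Visited: {1, 2, 4, 5, 3, 6, 7}
  Reached 7 of 7 vertices

Step 3: All 7 vertices reached from vertex 1, so the graph is connected.
Number of connected components: 1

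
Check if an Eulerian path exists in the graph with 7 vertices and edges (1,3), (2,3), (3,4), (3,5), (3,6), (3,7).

Step 1: Find the degree of each vertex:
  deg(1) = 1
  deg(2) = 1
  deg(3) = 6
  deg(4) = 1
  deg(5) = 1
  deg(6) = 1
  deg(7) = 1

Step 2: Count vertices with odd degree:
  Odd-degree vertices: 1, 2, 4, 5, 6, 7 (6 total)

Step 3: Apply Euler's theorem:
  - Eulerian circuit exists iff graph is connected and all vertices have even degree
  - Eulerian path exists iff graph is connected and has 0 or 2 odd-degree vertices

Graph has 6 odd-degree vertices (need 0 or 2).
Neither Eulerian path nor Eulerian circuit exists.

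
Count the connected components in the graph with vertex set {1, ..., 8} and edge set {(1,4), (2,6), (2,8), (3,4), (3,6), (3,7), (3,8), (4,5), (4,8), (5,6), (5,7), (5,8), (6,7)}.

Step 1: Build adjacency list from edges:
  1: 4
  2: 6, 8
  3: 4, 6, 7, 8
  4: 1, 3, 5, 8
  5: 4, 6, 7, 8
  6: 2, 3, 5, 7
  7: 3, 5, 6
  8: 2, 3, 4, 5

Step 2: Run BFS/DFS from vertex 1:
  Visited: {1, 4, 3, 5, 8, 6, 7, 2}
  Reached 8 of 8 vertices

Step 3: All 8 vertices reached from vertex 1, so the graph is connected.
Number of connected components: 1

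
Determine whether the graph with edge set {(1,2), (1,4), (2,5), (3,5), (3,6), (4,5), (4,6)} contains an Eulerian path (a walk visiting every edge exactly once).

Step 1: Find the degree of each vertex:
  deg(1) = 2
  deg(2) = 2
  deg(3) = 2
  deg(4) = 3
  deg(5) = 3
  deg(6) = 2

Step 2: Count vertices with odd degree:
  Odd-degree vertices: 4, 5 (2 total)

Step 3: Apply Euler's theorem:
  - Eulerian circuit exists iff graph is connected and all vertices have even degree
  - Eulerian path exists iff graph is connected and has 0 or 2 odd-degree vertices

Graph is connected with exactly 2 odd-degree vertices (4, 5).
Eulerian path exists (starting and ending at the odd-degree vertices), but no Eulerian circuit.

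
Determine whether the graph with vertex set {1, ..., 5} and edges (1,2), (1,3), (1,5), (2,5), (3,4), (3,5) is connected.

Step 1: Build adjacency list from edges:
  1: 2, 3, 5
  2: 1, 5
  3: 1, 4, 5
  4: 3
  5: 1, 2, 3

Step 2: Run BFS/DFS from vertex 1:
  Visited: {1, 2, 3, 5, 4}
  Reached 5 of 5 vertices

Step 3: All 5 vertices reached from vertex 1, so the graph is connected.
Answer: Yes, the graph is connected.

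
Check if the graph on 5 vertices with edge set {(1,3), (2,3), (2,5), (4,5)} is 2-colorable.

Step 1: Attempt 2-coloring using BFS:
  Start at vertex 1, assign color 0
  Color vertex 3 with color 1 (neighbor of 1)
  Color vertex 2 with color 0 (neighbor of 3)
  Color vertex 5 with color 1 (neighbor of 2)
  Color vertex 4 with color 0 (neighbor of 5)

Step 2: 2-coloring succeeded. No conflicts found.
  Set A (color 0): {1, 2, 4}
  Set B (color 1): {3, 5}

The graph is bipartite with partition {1, 2, 4}, {3, 5}.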